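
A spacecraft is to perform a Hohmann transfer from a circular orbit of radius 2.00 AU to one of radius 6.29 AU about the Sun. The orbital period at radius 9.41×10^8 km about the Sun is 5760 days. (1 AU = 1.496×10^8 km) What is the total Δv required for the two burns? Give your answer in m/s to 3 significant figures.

Δv = 8510 m/s

From Kepler's third law T² = 4π²r³/μ at r = 9.41×10^8 km, T = 5760 days = 5760 × 86400 s = 4.97664×10^8 s: μ = 4π²r³/T² = 1.32818×10^11 km³/s².
In km: r₁ = 2.00 × 1.496×10^8 = 2.992×10^8 km; r₂ = 6.29 × 1.496×10^8 = 9.40984×10^8 km.
The Hohmann ellipse has a_t = (r₁ + r₂)/2 = 6.20092×10^8 km.
Circular speed at r₁: v₁ = √(μ/r₁) = √(1.32818×10^11/2.992×10^8) = 21.069 km/s.
On the transfer ellipse at r₁, v² = μ(2/r − 1/a) gives v_p = √[μ(2/r₁ − 1/a_t)] = 25.954 km/s.
First burn Δv₁ = |v_p − v₁| = 4.885 km/s.
At r₂, v₂ = √(μ/r₂) = 11.881 km/s.
Transfer-orbit speed at r₂: v_a = √[μ(2/r₂ − 1/a_t)] = 8.2526 km/s.
Second burn Δv₂ = |v₂ − v_a| = 3.628 km/s.
Total Δv = Δv₁ + Δv₂ = 8.513 km/s.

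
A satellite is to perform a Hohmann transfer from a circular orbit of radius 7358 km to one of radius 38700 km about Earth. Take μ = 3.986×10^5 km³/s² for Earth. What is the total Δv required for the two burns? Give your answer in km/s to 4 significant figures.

Transfer-ellipse semi-major axis a_t = (r₁ + r₂)/2 = (7358 + 38700)/2 = 23029 km.
Circular speed at r₁: v₁ = √(μ/r₁) = √(3.986×10^5/7358) = 7.360 km/s.
On the transfer ellipse at r₁, vis-viva gives v_p = √[μ(2/r₁ − 1/a_t)] = 9.541 km/s.
First burn Δv₁ = |v_p − v₁| = 2.181 km/s.
At r₂, v₂ = √(μ/r₂) = 3.209 km/s.
Transfer-orbit speed at r₂: v_a = √[μ(2/r₂ − 1/a_t)] = 1.814 km/s.
Second burn Δv₂ = |v₂ − v_a| = 1.395 km/s.
Total Δv = Δv₁ + Δv₂ = 3.576 km/s.

Δv = 3.576 km/s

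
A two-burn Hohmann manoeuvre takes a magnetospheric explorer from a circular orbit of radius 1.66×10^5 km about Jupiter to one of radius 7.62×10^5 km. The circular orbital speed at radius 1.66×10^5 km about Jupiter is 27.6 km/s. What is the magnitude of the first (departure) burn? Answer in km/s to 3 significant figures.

Δv₁ = 7.77 km/s

From the circular-orbit relation v² = μ/r at r = 1.66×10^5 km: μ = v²r = (27.6)² × 1.66×10^5 = 1.26452×10^8 km³/s².
The Hohmann ellipse has a_t = (r₁ + r₂)/2 = 4.640×10^5 km.
On the circular orbit at r = 1.660×10^5 km, v_c = √(μ/r) = 27.600 km/s.
Vis-viva on the transfer ellipse at r = 1.660×10^5 km gives v_t = √[μ(2/r − 1/a_t)] = 35.369 km/s.
Δv₁ = |v_t − v_c| = |35.369 − 27.600| = 7.769 km/s.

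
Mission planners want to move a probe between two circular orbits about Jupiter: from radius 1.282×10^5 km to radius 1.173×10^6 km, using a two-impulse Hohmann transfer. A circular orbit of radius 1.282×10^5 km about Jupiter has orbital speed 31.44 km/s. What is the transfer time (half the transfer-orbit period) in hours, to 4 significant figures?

t = 40.68 hours

From the circular-orbit relation v² = μ/r at r = 1.282×10^5 km: μ = v²r = (31.44)² × 1.282×10^5 = 1.26722×10^8 km³/s².
Transfer-ellipse semi-major axis a_t = (r₁ + r₂)/2 = (1.282×10^5 + 1.173×10^6)/2 = 6.506×10^5 km.
Transfer time t = π√(a_t³/μ) = π√((6.506×10^5)³ / 1.26722×10^8) = 1.4645×10^5 s.
Converting: 1.4645×10^5 s ÷ 3600 s/hour = 40.68 hours.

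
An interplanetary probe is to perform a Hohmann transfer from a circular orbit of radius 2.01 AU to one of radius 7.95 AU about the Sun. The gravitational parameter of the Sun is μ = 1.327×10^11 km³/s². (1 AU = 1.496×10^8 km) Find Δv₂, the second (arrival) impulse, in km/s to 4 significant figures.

In km: r₁ = 2.01 × 1.496×10^8 = 3.00696×10^8 km; r₂ = 7.95 × 1.496×10^8 = 1.18932×10^9 km.
Semi-major axis of the transfer orbit: a_t = (3.00696×10^8 + 1.18932×10^9)/2 = 7.45008×10^8 km.
On the circular orbit at r = 1.18932×10^9 km, v_c = √(μ/r) = 10.563 km/s.
Transfer-orbit speed at the same r (vis-viva, a = a_t): v_t = √[μ(2/r − 1/a_t)] = 6.7107 km/s.
Δv₂ = |v_t − v_c| = |6.7107 − 10.563| = 3.852 km/s.

Δv₂ = 3.852 km/s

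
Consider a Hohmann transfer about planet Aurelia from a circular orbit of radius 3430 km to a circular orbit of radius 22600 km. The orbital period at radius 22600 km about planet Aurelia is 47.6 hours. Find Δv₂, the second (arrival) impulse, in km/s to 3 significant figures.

From Kepler's third law T² = 4π²r³/μ at r = 22600 km, T = 47.6 hours = 47.6 × 3600 s = 1.7136×10^5 s: μ = 4π²r³/T² = 15519.1 km³/s².
The Hohmann ellipse has a_t = (r₁ + r₂)/2 = 13015 km.
Circular speed at r = 22600 km: v_c = √(μ/r) = 0.8287 km/s.
Vis-viva on the transfer ellipse at r = 22600 km gives v_t = √[μ(2/r − 1/a_t)] = 0.4254 km/s.
Δv₂ = |v_t − v_c| = |0.4254 − 0.8287| = 0.4033 km/s.

Δv₂ = 0.403 km/s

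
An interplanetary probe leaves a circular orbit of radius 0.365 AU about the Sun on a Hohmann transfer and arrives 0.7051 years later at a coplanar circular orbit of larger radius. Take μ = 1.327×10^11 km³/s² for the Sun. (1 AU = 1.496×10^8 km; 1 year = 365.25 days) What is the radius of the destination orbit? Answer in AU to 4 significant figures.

In km: r₁ = 0.365 × 1.496×10^8 = 5.4604×10^7 km.
Transfer time t = 0.7051 years × 365.25 × 86400 s = 2.225126376×10^7 s, and t = π√(a_t³/μ).
So a_t = (μ t²/π²)^(1/3) = (1.327×10^11 × (2.225126376×10^7)² / π²)^(1/3) = 1.8812×10^8 km.
Since a_t = (r₁ + r₂)/2, r₂ = 2a_t − r₁ = 2×1.8812×10^8 − 5.4604×10^7 = 3.21636×10^8 km.
In AU: r₂ = 3.21636×10^8 / 1.496×10^8 = 2.150 AU.

r₂ = 2.150 AU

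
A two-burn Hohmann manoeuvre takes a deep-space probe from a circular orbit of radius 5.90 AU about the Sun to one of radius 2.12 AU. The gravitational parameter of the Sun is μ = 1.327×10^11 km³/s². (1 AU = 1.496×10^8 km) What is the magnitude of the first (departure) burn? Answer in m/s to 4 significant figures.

In km: r₁ = 5.90 × 1.496×10^8 = 8.8264×10^8 km; r₂ = 2.12 × 1.496×10^8 = 3.17152×10^8 km.
Transfer-ellipse semi-major axis a_t = (r₁ + r₂)/2 = (8.8264×10^8 + 3.17152×10^8)/2 = 5.99896×10^8 km.
Circular speed at r = 8.8264×10^8 km: v_c = √(μ/r) = 12.2615 km/s.
Transfer-orbit speed at the same r (vis-viva, a = a_t): v_t = √[μ(2/r − 1/a_t)] = 8.91537 km/s.
Δv₁ = |v_t − v_c| = |8.91537 − 12.2615| = 3.346 km/s.

Δv₁ = 3346 m/s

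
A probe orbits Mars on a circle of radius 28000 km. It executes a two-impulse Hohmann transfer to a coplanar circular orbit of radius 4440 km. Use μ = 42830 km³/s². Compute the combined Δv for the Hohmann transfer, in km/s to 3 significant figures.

Δv = 1.56 km/s

Transfer-ellipse semi-major axis a_t = (r₁ + r₂)/2 = (28000 + 4440)/2 = 16220 km.
At r₁ the circular-orbit speed is v₁ = √(μ/r₁) = 1.236787 km/s.
On the transfer ellipse at r₁, vis-viva equation gives v_a = √[μ(2/r₁ − 1/a_t)] = 0.6470846 km/s.
First burn Δv₁ = |v_a − v₁| = 0.58970 km/s.
Circular speed at r₂: v₂ = √(μ/r₂) = 3.10586 km/s.
Transfer-orbit speed at r₂: v_p = √[μ(2/r₂ − 1/a_t)] = 4.08071 km/s.
Second burn Δv₂ = |v₂ − v_p| = 0.97485 km/s.
Total Δv = Δv₁ + Δv₂ = 1.565 km/s.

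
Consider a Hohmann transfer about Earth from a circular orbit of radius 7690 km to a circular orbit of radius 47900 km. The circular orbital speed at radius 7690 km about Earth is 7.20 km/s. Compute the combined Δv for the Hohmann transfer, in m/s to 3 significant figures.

From the circular-orbit relation v² = μ/r at r = 7690 km: μ = v²r = (7.20)² × 7690 = 3.98650×10^5 km³/s².
The Hohmann ellipse has a_t = (r₁ + r₂)/2 = 27795 km.
Circular speed at r₁: v₁ = √(μ/r₁) = √(3.98650×10^5/7690) = 7.200 km/s.
On the transfer ellipse at r₁, v² = μ(2/r − 1/a) gives v_p = √[μ(2/r₁ − 1/a_t)] = 9.452 km/s.
First burn Δv₁ = |v_p − v₁| = 2.252 km/s.
At r₂, v₂ = √(μ/r₂) = 2.88488 km/s.
Transfer-orbit speed at r₂: v_a = √[μ(2/r₂ − 1/a_t)] = 1.51743 km/s.
Second burn Δv₂ = |v₂ − v_a| = 1.367 km/s.
Δv = Δv₁ + Δv₂ = 2.252 + 1.367 = 3.619 km/s.

Δv = 3620 m/s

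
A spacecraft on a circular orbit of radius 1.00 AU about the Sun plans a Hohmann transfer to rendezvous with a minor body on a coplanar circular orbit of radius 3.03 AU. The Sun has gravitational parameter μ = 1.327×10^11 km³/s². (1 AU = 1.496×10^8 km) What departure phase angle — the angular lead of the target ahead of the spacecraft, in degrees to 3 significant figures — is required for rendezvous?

φ = 82.4°

In km: r₁ = 1.00 × 1.496×10^8 = 1.496×10^8 km; r₂ = 3.03 × 1.496×10^8 = 4.53288×10^8 km.
Semi-major axis of the transfer orbit: a_t = (1.496×10^8 + 4.53288×10^8)/2 = 3.01444×10^8 km.
Transfer time t = π√(a_t³/μ) = 4.51361×10^7 s.
Target angular speed ω₂ = √(μ/r₂³) = 3.77463×10^-8 rad/s.
Angle swept by the target during transfer: ω₂·t = 1.70372 rad = 97.62°.
The spacecraft traverses 180° on the transfer ellipse, so the target must lead by 180° − 97.62° = 82.4°.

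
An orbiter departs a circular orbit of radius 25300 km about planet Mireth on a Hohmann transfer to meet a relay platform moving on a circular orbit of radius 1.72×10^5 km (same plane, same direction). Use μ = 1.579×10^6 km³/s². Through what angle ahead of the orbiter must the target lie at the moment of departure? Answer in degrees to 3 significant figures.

φ = 102°

The Hohmann ellipse has a_t = (r₁ + r₂)/2 = 98650 km.
The half-period of the transfer ellipse is t = π√(a_t³/μ) = 77465 s.
Target angular speed ω₂ = √(μ/r₂³) = 1.7616×10^-5 rad/s.
Angle swept by the target during transfer: ω₂·t = 1.3646 rad = 78.19°.
Arrival is 180° from departure on the ellipse, so φ = 180° − 78.19° = 102°.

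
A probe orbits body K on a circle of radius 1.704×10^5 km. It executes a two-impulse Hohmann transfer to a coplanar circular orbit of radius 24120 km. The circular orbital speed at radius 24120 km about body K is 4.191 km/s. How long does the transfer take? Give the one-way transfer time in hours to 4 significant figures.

t = 40.67 hours

From the circular-orbit relation v² = μ/r at r = 24120 km: μ = v²r = (4.191)² × 24120 = 4.23655×10^5 km³/s².
Semi-major axis of the transfer orbit: a_t = (1.704×10^5 + 24120)/2 = 97260 km.
Half the transfer-orbit period gives t = π√(a_t³/μ) = 1.464×10^5 s.
Converting: 1.464×10^5 s ÷ 3600 s/hour = 40.67 hours.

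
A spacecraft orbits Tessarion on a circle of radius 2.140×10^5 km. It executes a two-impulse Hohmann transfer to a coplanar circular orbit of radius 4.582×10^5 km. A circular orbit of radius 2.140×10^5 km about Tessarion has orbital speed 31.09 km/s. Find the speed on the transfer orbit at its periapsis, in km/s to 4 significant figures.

v = 36.30 km/s

From the circular-orbit relation v² = μ/r at r = 2.140×10^5 km: μ = v²r = (31.09)² × 2.140×10^5 = 2.06850×10^8 km³/s².
The Hohmann ellipse has a_t = (r₁ + r₂)/2 = 3.361×10^5 km.
At periapsis, r = 2.140×10^5 km.
From the vis-viva equation, v = √[μ(2/r − 1/a_t)] = 36.30 km/s.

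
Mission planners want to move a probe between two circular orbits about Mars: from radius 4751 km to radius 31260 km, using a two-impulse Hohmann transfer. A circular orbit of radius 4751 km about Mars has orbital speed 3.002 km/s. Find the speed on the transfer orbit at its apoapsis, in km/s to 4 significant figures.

From the circular-orbit relation v² = μ/r at r = 4751 km: μ = v²r = (3.002)² × 4751 = 42816.0 km³/s².
The Hohmann ellipse has a_t = (r₁ + r₂)/2 = 18005.5 km.
At apoapsis, r = 31260 km.
From the vis-viva equation, v = √[μ(2/r − 1/a_t)] = 0.6012 km/s.

v = 0.6012 km/s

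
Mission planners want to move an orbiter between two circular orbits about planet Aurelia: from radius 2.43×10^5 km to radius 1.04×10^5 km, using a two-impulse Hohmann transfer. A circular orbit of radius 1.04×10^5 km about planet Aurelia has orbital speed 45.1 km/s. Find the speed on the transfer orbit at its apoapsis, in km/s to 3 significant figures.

From the circular-orbit relation v² = μ/r at r = 1.04×10^5 km: μ = v²r = (45.1)² × 1.04×10^5 = 2.11537×10^8 km³/s².
Semi-major axis of the transfer orbit: a_t = (2.430×10^5 + 1.040×10^5)/2 = 1.735×10^5 km.
The apoapsis of the transfer ellipse is at r = 2.430×10^5 km.
From the vis-viva equation, v = √[μ(2/r − 1/a_t)] = 22.84 km/s.

v = 22.8 km/s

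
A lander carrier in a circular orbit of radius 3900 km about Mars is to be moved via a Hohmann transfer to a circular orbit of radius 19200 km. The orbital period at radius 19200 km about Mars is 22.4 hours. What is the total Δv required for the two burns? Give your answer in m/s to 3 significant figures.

From Kepler's third law T² = 4π²r³/μ at r = 19200 km, T = 22.4 hours = 22.4 × 3600 s = 80640 s: μ = 4π²r³/T² = 42969.7 km³/s².
The Hohmann ellipse has a_t = (r₁ + r₂)/2 = 11550 km.
Circular speed at r₁: v₁ = √(μ/r₁) = √(42969.7/3900) = 3.31932 km/s.
On the transfer ellipse at r₁, vis-viva gives v_p = √[μ(2/r₁ − 1/a_t)] = 4.27965 km/s.
First burn Δv₁ = |v_p − v₁| = 0.9603 km/s.
At r₂, v₂ = √(μ/r₂) = 1.496 km/s.
Transfer-orbit speed at r₂: v_a = √[μ(2/r₂ − 1/a_t)] = 0.8693 km/s.
Second burn Δv₂ = |v₂ − v_a| = 0.6267 km/s.
Total Δv = Δv₁ + Δv₂ = 1.587 km/s.

Δv = 1590 m/s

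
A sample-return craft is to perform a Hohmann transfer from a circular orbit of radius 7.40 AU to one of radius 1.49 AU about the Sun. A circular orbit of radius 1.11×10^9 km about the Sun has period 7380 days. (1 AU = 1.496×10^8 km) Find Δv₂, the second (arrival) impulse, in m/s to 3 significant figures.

Δv₂ = 7080 m/s

From Kepler's third law T² = 4π²r³/μ at r = 1.11×10^9 km, T = 7380 days = 7380 × 86400 s = 6.37632×10^8 s: μ = 4π²r³/T² = 1.32797×10^11 km³/s².
In km: r₁ = 7.40 × 1.496×10^8 = 1.10704×10^9 km; r₂ = 1.49 × 1.496×10^8 = 2.22904×10^8 km.
Transfer-ellipse semi-major axis a_t = (r₁ + r₂)/2 = (1.10704×10^9 + 2.22904×10^8)/2 = 6.64972×10^8 km.
On the circular orbit at r = 2.22904×10^8 km, v_c = √(μ/r) = 24.408 km/s.
Vis-viva on the transfer ellipse at r = 2.22904×10^8 km gives v_t = √[μ(2/r − 1/a_t)] = 31.493 km/s.
Δv₂ = |v_t − v_c| = |31.493 − 24.408| = 7.085 km/s.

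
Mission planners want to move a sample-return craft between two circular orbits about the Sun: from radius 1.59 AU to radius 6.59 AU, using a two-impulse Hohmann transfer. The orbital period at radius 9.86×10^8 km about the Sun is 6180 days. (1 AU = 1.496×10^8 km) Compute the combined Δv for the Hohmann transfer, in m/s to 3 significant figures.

Δv = 10700 m/s

From Kepler's third law T² = 4π²r³/μ at r = 9.86×10^8 km, T = 6180 days = 6180 × 86400 s = 5.33952×10^8 s: μ = 4π²r³/T² = 1.32735×10^11 km³/s².
In km: r₁ = 1.59 × 1.496×10^8 = 2.37864×10^8 km; r₂ = 6.59 × 1.496×10^8 = 9.85864×10^8 km.
Semi-major axis of the transfer orbit: a_t = (2.37864×10^8 + 9.85864×10^8)/2 = 6.11864×10^8 km.
At r₁ the circular-orbit speed is v₁ = √(μ/r₁) = 23.6227 km/s.
Transfer-orbit speed at r₁ (v² = μ(2/r − 1/a)): v_p = √[μ(2/r₁ − 1/a_t)] = 29.9854 km/s.
First burn Δv₁ = |v_p − v₁| = 6.363 km/s.
At r₂, v₂ = √(μ/r₂) = 11.6034 km/s.
Transfer-orbit speed at r₂: v_a = √[μ(2/r₂ − 1/a_t)] = 7.23471 km/s.
Second burn Δv₂ = |v₂ − v_a| = 4.369 km/s.
Total Δv = Δv₁ + Δv₂ = 10.73 km/s.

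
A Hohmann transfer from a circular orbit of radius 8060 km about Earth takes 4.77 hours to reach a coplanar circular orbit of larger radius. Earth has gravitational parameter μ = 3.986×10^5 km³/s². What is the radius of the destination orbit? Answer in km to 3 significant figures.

r₂ = 37600 km

Transfer time t = 4.77 hours = 17172 s, and t = π√(a_t³/μ).
So a_t = (μ t²/π²)^(1/3) = (3.986×10^5 × (17172)² / π²)^(1/3) = 22836 km.
Since a_t = (r₁ + r₂)/2, r₂ = 2a_t − r₁ = 2×22836 − 8060 = 37612 km.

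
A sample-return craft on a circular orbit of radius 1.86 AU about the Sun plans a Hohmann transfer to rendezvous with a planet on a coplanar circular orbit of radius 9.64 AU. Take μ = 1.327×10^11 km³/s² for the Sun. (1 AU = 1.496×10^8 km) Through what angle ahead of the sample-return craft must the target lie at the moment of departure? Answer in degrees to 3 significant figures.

In km: r₁ = 1.86 × 1.496×10^8 = 2.78256×10^8 km; r₂ = 9.64 × 1.496×10^8 = 1.442144×10^9 km.
The Hohmann ellipse has a_t = (r₁ + r₂)/2 = 8.602×10^8 km.
The half-period of the transfer ellipse is t = π√(a_t³/μ) = 2.1758×10^8 s.
The target's mean motion on its circular orbit is ω₂ = √(μ/r₂³) = 6.6515×10^-9 rad/s.
Angle swept by the target during transfer: ω₂·t = 1.4472 rad = 82.92°.
Arrival is 180° from departure on the ellipse, so φ = 180° − 82.92° = 97.1°.

φ = 97.1°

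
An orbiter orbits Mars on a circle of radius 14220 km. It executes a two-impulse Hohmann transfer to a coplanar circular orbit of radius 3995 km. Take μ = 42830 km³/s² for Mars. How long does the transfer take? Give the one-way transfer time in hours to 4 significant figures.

t = 3.665 hours

The Hohmann ellipse has a_t = (r₁ + r₂)/2 = 9107.5 km.
By Kepler's third law the transfer-orbit period is T = 2π√(a_t³/μ), so t = T/2 = 13194 s.
Converting: 13194 s ÷ 3600 s/hour = 3.665 hours.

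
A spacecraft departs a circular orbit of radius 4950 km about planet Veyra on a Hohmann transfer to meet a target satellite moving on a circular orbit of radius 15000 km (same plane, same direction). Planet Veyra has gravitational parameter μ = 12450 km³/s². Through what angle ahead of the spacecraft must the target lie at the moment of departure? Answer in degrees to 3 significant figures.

φ = 82.4°

The Hohmann ellipse has a_t = (r₁ + r₂)/2 = 9975 km.
The half-period of the transfer ellipse is t = π√(a_t³/μ) = 28050.1 s.
The target's mean motion on its circular orbit is ω₂ = √(μ/r₂³) = 6.07362×10^-5 rad/s.
Angle swept by the target during transfer: ω₂·t = 1.7037 rad = 97.61°.
The spacecraft traverses 180° on the transfer ellipse, so the target must lead by 180° − 97.61° = 82.4°.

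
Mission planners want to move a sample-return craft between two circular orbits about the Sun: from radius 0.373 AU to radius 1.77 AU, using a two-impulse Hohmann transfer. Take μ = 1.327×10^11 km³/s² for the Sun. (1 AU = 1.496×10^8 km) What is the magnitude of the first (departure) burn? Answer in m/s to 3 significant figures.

In km: r₁ = 0.373 × 1.496×10^8 = 5.58008×10^7 km; r₂ = 1.77 × 1.496×10^8 = 2.64792×10^8 km.
The Hohmann ellipse has a_t = (r₁ + r₂)/2 = 1.602964×10^8 km.
On the circular orbit at r = 5.58008×10^7 km, v_c = √(μ/r) = 48.77 km/s.
Transfer-orbit speed at the same r (vis-viva, a = a_t): v_t = √[μ(2/r − 1/a_t)] = 62.68 km/s.
Δv₁ = |v_t − v_c| = |62.68 − 48.77| = 13.91 km/s.

Δv₁ = 13900 m/s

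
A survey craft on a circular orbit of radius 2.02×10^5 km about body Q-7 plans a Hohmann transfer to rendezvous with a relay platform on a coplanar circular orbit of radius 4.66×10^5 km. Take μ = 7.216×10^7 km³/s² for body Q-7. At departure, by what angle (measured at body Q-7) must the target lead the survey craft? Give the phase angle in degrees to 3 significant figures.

φ = 70.8°

Transfer-ellipse semi-major axis a_t = (r₁ + r₂)/2 = (2.020×10^5 + 4.660×10^5)/2 = 3.340×10^5 km.
Transfer time t = π√(a_t³/μ) = 71390 s.
The target's mean motion on its circular orbit is ω₂ = √(μ/r₂³) = 2.670×10^-5 rad/s.
Angle swept by the target during transfer: ω₂·t = 1.906 rad = 109.2°.
The survey craft traverses 180° on the transfer ellipse, so the target must lead by 180° − 109.2° = 70.8°.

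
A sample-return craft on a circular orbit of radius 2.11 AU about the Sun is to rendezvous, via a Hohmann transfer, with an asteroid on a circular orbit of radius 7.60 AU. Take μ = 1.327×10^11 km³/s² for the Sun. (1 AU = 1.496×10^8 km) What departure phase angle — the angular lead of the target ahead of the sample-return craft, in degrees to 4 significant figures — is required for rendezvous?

In km: r₁ = 2.11 × 1.496×10^8 = 3.15656×10^8 km; r₂ = 7.60 × 1.496×10^8 = 1.13696×10^9 km.
The Hohmann ellipse has a_t = (r₁ + r₂)/2 = 7.26308×10^8 km.
The half-period of the transfer ellipse is t = π√(a_t³/μ) = 1.688×10^8 s.
The target's mean motion on its circular orbit is ω₂ = √(μ/r₂³) = 9.502×10^-9 rad/s.
Angle swept by the target during transfer: ω₂·t = 1.604 rad = 91.90°.
Arrival is 180° from departure on the ellipse, so φ = 180° − 91.90° = 88.10°.

φ = 88.10°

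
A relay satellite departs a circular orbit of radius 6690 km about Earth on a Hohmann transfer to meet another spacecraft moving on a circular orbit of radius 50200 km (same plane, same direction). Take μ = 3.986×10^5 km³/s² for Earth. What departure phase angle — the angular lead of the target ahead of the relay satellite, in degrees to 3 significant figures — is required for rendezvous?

φ = 103°

Semi-major axis of the transfer orbit: a_t = (6690 + 50200)/2 = 28445 km.
Transfer time t = π√(a_t³/μ) = 23870 s.
Target angular speed ω₂ = √(μ/r₂³) = 5.613×10^-5 rad/s.
Angle swept by the target during transfer: ω₂·t = 1.340 rad = 76.78°.
The relay satellite traverses 180° on the transfer ellipse, so the target must lead by 180° − 76.78° = 103°.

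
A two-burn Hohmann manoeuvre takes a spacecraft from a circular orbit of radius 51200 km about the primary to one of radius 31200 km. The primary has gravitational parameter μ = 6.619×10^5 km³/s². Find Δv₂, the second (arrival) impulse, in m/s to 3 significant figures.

The Hohmann ellipse has a_t = (r₁ + r₂)/2 = 41200 km.
Circular speed at r = 31200 km: v_c = √(μ/r) = 4.60595 km/s.
Vis-viva on the transfer ellipse at r = 31200 km gives v_t = √[μ(2/r − 1/a_t)] = 5.13458 km/s.
Δv₂ = |v_t − v_c| = |5.13458 − 4.60595| = 0.5286 km/s.

Δv₂ = 529 m/s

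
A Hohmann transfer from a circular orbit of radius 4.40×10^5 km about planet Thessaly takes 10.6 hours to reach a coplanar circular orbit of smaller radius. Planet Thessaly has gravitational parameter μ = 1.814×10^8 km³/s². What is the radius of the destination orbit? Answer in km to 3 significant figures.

Transfer time t = 10.6 hours = 38160 s, and t = π√(a_t³/μ).
So a_t = (μ t²/π²)^(1/3) = (1.814×10^8 × (38160)² / π²)^(1/3) = 2.9912×10^5 km.
Since a_t = (r₁ + r₂)/2, r₂ = 2a_t − r₁ = 2×2.9912×10^5 − 4.400×10^5 = 1.5824×10^5 km.

r₂ = 1.58×10^5 km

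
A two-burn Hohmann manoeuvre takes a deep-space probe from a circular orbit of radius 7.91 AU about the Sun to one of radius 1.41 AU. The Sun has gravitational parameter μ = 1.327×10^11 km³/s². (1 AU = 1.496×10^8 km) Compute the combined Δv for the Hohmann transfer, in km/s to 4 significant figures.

Δv = 12.36 km/s

In km: r₁ = 7.91 × 1.496×10^8 = 1.183336×10^9 km; r₂ = 1.41 × 1.496×10^8 = 2.10936×10^8 km.
Semi-major axis of the transfer orbit: a_t = (1.183336×10^9 + 2.10936×10^8)/2 = 6.97136×10^8 km.
Circular speed at r₁: v₁ = √(μ/r₁) = √(1.327×10^11/1.183336×10^9) = 10.59 km/s.
Transfer-orbit speed at r₁ (v² = μ(2/r − 1/a)): v_a = √[μ(2/r₁ − 1/a_t)] = 5.825 km/s.
First burn Δv₁ = |v_a − v₁| = 4.765 km/s.
At r₂, v₂ = √(μ/r₂) = 25.082 km/s.
Transfer-orbit speed at r₂: v_p = √[μ(2/r₂ − 1/a_t)] = 32.678 km/s.
Second burn Δv₂ = |v₂ − v_p| = 7.596 km/s.
Total Δv = Δv₁ + Δv₂ = 12.36 km/s.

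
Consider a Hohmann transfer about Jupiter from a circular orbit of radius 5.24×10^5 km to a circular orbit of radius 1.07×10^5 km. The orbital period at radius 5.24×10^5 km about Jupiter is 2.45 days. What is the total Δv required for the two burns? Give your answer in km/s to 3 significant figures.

From Kepler's third law T² = 4π²r³/μ at r = 5.24×10^5 km, T = 2.45 days = 2.45 × 86400 s = 2.1168×10^5 s: μ = 4π²r³/T² = 1.26763×10^8 km³/s².
Transfer-ellipse semi-major axis a_t = (r₁ + r₂)/2 = (5.240×10^5 + 1.070×10^5)/2 = 3.155×10^5 km.
Circular speed at r₁: v₁ = √(μ/r₁) = √(1.26763×10^8/5.240×10^5) = 15.554 km/s.
Transfer-orbit speed at r₁ (v² = μ(2/r − 1/a)): v_a = √[μ(2/r₁ − 1/a_t)] = 9.0578 km/s.
First burn Δv₁ = |v_a − v₁| = 6.496 km/s.
At r₂, v₂ = √(μ/r₂) = 34.420 km/s.
Transfer-orbit speed at r₂: v_p = √[μ(2/r₂ − 1/a_t)] = 44.358 km/s.
Second burn Δv₂ = |v₂ − v_p| = 9.938 km/s.
Total Δv = Δv₁ + Δv₂ = 16.43 km/s.

Δv = 16.4 km/s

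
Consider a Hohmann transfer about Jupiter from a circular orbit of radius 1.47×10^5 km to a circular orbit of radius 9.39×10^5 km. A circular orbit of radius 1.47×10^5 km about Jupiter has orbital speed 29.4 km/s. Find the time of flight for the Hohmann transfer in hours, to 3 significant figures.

t = 31.0 hours

From the circular-orbit relation v² = μ/r at r = 1.47×10^5 km: μ = v²r = (29.4)² × 1.47×10^5 = 1.27061×10^8 km³/s².
Transfer-ellipse semi-major axis a_t = (r₁ + r₂)/2 = (1.470×10^5 + 9.390×10^5)/2 = 5.430×10^5 km.
By Kepler's third law the transfer-orbit period is T = 2π√(a_t³/μ), so t = T/2 = 1.115×10^5 s.
Converting: 1.115×10^5 s ÷ 3600 s/hour = 31.0 hours.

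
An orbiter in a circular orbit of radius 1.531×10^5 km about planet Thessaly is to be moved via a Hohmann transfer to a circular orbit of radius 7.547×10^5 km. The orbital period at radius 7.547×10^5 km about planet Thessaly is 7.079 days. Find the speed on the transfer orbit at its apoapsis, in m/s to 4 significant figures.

v = 4503 m/s

From Kepler's third law T² = 4π²r³/μ at r = 7.547×10^5 km, T = 7.079 days = 7.079 × 86400 s = 6.116256×10^5 s: μ = 4π²r³/T² = 4.53640×10^7 km³/s².
Semi-major axis of the transfer orbit: a_t = (1.531×10^5 + 7.547×10^5)/2 = 4.539×10^5 km.
At apoapsis, r = 7.547×10^5 km.
From the vis-viva equation, v = √[μ(2/r − 1/a_t)] = 4.503 km/s.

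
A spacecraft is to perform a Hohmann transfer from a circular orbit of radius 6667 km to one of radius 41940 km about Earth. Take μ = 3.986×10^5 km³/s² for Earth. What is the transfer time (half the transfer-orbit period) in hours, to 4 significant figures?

t = 5.237 hours

Semi-major axis of the transfer orbit: a_t = (6667 + 41940)/2 = 24303.5 km.
Transfer time t = π√(a_t³/μ) = π√((24303.5)³ / 3.986×10^5) = 18853 s.
Converting: 18853 s ÷ 3600 s/hour = 5.237 hours.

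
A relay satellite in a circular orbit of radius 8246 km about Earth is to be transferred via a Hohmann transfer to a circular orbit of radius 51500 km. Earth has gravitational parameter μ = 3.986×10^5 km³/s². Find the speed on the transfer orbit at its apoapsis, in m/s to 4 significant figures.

Transfer-ellipse semi-major axis a_t = (r₁ + r₂)/2 = (8246 + 51500)/2 = 29873 km.
The apoapsis of the transfer ellipse is at r = 51500 km.
Applying v² = μ(2/r − 1/a_t): v = 1.462 km/s.

v = 1462 m/s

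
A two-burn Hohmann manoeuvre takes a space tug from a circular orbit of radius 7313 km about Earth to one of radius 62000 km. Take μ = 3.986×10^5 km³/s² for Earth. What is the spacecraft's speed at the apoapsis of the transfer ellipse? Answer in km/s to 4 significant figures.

The Hohmann ellipse has a_t = (r₁ + r₂)/2 = 34656.5 km.
At apoapsis, r = 62000 km.
Applying v² = μ(2/r − 1/a_t): v = 1.165 km/s.

v = 1.165 km/s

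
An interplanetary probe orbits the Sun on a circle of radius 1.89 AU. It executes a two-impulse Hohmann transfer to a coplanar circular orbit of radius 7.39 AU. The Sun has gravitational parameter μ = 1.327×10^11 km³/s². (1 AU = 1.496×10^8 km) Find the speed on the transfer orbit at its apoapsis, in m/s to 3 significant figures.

In km: r₁ = 1.89 × 1.496×10^8 = 2.82744×10^8 km; r₂ = 7.39 × 1.496×10^8 = 1.105544×10^9 km.
Semi-major axis of the transfer orbit: a_t = (2.82744×10^8 + 1.105544×10^9)/2 = 6.94144×10^8 km.
The apoapsis of the transfer ellipse is at r = 1.105544×10^9 km.
Applying v² = μ(2/r − 1/a_t): v = 6.992 km/s.

v = 6990 m/s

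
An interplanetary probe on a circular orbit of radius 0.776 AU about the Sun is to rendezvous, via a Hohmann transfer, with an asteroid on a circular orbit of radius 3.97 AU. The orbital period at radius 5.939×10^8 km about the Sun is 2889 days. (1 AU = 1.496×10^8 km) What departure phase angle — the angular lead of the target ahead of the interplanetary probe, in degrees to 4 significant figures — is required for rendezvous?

φ = 96.82°

From Kepler's third law T² = 4π²r³/μ at r = 5.939×10^8 km, T = 2889 days = 2889 × 86400 s = 2.496096×10^8 s: μ = 4π²r³/T² = 1.32732×10^11 km³/s².
In km: r₁ = 0.776 × 1.496×10^8 = 1.160896×10^8 km; r₂ = 3.97 × 1.496×10^8 = 5.93912×10^8 km.
Transfer-ellipse semi-major axis a_t = (r₁ + r₂)/2 = (1.160896×10^8 + 5.93912×10^8)/2 = 3.550008×10^8 km.
Transfer time t = π√(a_t³/μ) = 5.768×10^7 s.
Target angular speed ω₂ = √(μ/r₂³) = 2.517×10^-8 rad/s.
Angle swept by the target during transfer: ω₂·t = 1.4518 rad = 83.18°.
The interplanetary probe traverses 180° on the transfer ellipse, so the target must lead by 180° − 83.18° = 96.82°.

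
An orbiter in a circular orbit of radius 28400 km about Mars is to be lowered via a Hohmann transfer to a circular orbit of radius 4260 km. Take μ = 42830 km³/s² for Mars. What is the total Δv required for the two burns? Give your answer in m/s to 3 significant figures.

Semi-major axis of the transfer orbit: a_t = (28400 + 4260)/2 = 16330 km.
Circular speed at r₁: v₁ = √(μ/r₁) = √(42830/28400) = 1.228 km/s.
On the transfer ellipse at r₁, vis-viva gives v_a = √[μ(2/r₁ − 1/a_t)] = 0.6272 km/s.
First burn Δv₁ = |v_a − v₁| = 0.6008 km/s.
Circular speed at r₂: v₂ = √(μ/r₂) = 3.171 km/s.
Transfer-orbit speed at r₂: v_p = √[μ(2/r₂ − 1/a_t)] = 4.182 km/s.
Second burn Δv₂ = |v₂ − v_p| = 1.011 km/s.
Δv = Δv₁ + Δv₂ = 0.6008 + 1.011 = 1.612 km/s.

Δv = 1610 m/s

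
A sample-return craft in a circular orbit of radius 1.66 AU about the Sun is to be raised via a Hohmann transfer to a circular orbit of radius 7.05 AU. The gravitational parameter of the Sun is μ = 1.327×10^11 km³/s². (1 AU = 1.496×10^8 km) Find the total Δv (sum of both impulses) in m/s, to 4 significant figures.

Δv = 10590 m/s

In km: r₁ = 1.66 × 1.496×10^8 = 2.48336×10^8 km; r₂ = 7.05 × 1.496×10^8 = 1.05468×10^9 km.
Transfer-ellipse semi-major axis a_t = (r₁ + r₂)/2 = (2.48336×10^8 + 1.05468×10^9)/2 = 6.51508×10^8 km.
At r₁ the circular-orbit speed is v₁ = √(μ/r₁) = 23.116 km/s.
On the transfer ellipse at r₁, vis-viva gives v_p = √[μ(2/r₁ − 1/a_t)] = 29.411 km/s.
First burn Δv₁ = |v_p − v₁| = 6.295 km/s.
At r₂, v₂ = √(μ/r₂) = 11.217 km/s.
Transfer-orbit speed at r₂: v_a = √[μ(2/r₂ − 1/a_t)] = 6.9252 km/s.
Second burn Δv₂ = |v₂ − v_a| = 4.292 km/s.
Total Δv = Δv₁ + Δv₂ = 10.59 km/s.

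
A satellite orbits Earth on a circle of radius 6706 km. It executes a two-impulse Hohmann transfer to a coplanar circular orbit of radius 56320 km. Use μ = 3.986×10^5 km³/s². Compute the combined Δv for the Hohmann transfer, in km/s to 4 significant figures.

Transfer-ellipse semi-major axis a_t = (r₁ + r₂)/2 = (6706 + 56320)/2 = 31513 km.
At r₁ the circular-orbit speed is v₁ = √(μ/r₁) = 7.7097 km/s.
On the transfer ellipse at r₁, v² = μ(2/r − 1/a) gives v_p = √[μ(2/r₁ − 1/a_t)] = 10.307 km/s.
First burn Δv₁ = |v_p − v₁| = 2.597 km/s.
Circular speed at r₂: v₂ = √(μ/r₂) = 2.660 km/s.
Transfer-orbit speed at r₂: v_a = √[μ(2/r₂ − 1/a_t)] = 1.227 km/s.
Second burn Δv₂ = |v₂ − v_a| = 1.433 km/s.
Δv = Δv₁ + Δv₂ = 2.597 + 1.433 = 4.030 km/s.

Δv = 4.030 km/s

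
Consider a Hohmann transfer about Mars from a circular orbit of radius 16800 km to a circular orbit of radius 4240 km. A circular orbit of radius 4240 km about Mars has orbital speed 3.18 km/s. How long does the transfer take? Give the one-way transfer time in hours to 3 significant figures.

t = 4.55 hours

From the circular-orbit relation v² = μ/r at r = 4240 km: μ = v²r = (3.18)² × 4240 = 42876.6 km³/s².
Semi-major axis of the transfer orbit: a_t = (16800 + 4240)/2 = 10520 km.
By Kepler's third law the transfer-orbit period is T = 2π√(a_t³/μ), so t = T/2 = 16370 s.
Converting: 16370 s ÷ 3600 s/hour = 4.55 hours.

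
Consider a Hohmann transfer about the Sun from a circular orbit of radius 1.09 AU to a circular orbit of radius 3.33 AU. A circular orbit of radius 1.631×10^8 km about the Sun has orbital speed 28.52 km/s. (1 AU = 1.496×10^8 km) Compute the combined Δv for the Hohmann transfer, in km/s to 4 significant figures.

From the circular-orbit relation v² = μ/r at r = 1.631×10^8 km: μ = v²r = (28.52)² × 1.631×10^8 = 1.32664×10^11 km³/s².
In km: r₁ = 1.09 × 1.496×10^8 = 1.63064×10^8 km; r₂ = 3.33 × 1.496×10^8 = 4.98168×10^8 km.
Semi-major axis of the transfer orbit: a_t = (1.63064×10^8 + 4.98168×10^8)/2 = 3.30616×10^8 km.
Circular speed at r₁: v₁ = √(μ/r₁) = √(1.32664×10^11/1.63064×10^8) = 28.5231 km/s.
Transfer-orbit speed at r₁ (v² = μ(2/r − 1/a)): v_p = √[μ(2/r₁ − 1/a_t)] = 35.0125 km/s.
First burn Δv₁ = |v_p − v₁| = 6.489 km/s.
At r₂, v₂ = √(μ/r₂) = 16.319 km/s.
Transfer-orbit speed at r₂: v_a = √[μ(2/r₂ − 1/a_t)] = 11.461 km/s.
Second burn Δv₂ = |v₂ − v_a| = 4.858 km/s.
Total Δv = Δv₁ + Δv₂ = 11.35 km/s.

Δv = 11.35 km/s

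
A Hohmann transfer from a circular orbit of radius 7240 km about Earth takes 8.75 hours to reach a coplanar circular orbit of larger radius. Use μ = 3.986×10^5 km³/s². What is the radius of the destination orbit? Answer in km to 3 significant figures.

r₂ = 61200 km

Transfer time t = 8.75 hours = 31500 s, and t = π√(a_t³/μ).
So a_t = (μ t²/π²)^(1/3) = (3.986×10^5 × (31500)² / π²)^(1/3) = 34220 km.
Since a_t = (r₁ + r₂)/2, r₂ = 2a_t − r₁ = 2×34220 − 7240 = 61200 km.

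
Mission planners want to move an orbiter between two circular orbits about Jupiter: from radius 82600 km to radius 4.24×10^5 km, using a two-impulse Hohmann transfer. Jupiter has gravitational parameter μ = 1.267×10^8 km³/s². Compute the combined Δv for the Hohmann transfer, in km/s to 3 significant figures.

Δv = 18.9 km/s

Semi-major axis of the transfer orbit: a_t = (82600 + 4.240×10^5)/2 = 2.533×10^5 km.
At r₁ the circular-orbit speed is v₁ = √(μ/r₁) = 39.165 km/s.
Transfer-orbit speed at r₁ (v² = μ(2/r − 1/a)): v_p = √[μ(2/r₁ − 1/a_t)] = 50.671 km/s.
First burn Δv₁ = |v_p − v₁| = 11.506 km/s.
Circular speed at r₂: v₂ = √(μ/r₂) = 17.28643 km/s.
Transfer-orbit speed at r₂: v_a = √[μ(2/r₂ − 1/a_t)] = 9.871379 km/s.
Second burn Δv₂ = |v₂ − v_a| = 7.4151 km/s.
Δv = Δv₁ + Δv₂ = 11.506 + 7.4151 = 18.92 km/s.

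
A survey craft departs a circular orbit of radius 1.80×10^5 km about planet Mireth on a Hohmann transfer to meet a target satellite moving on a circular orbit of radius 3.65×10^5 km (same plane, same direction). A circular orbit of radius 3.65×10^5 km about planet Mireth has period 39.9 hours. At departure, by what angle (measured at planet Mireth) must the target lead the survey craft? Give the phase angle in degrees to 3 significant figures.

φ = 63.9°

From Kepler's third law T² = 4π²r³/μ at r = 3.65×10^5 km, T = 39.9 hours = 39.9 × 3600 s = 1.4364×10^5 s: μ = 4π²r³/T² = 9.30438×10^7 km³/s².
Semi-major axis of the transfer orbit: a_t = (1.800×10^5 + 3.650×10^5)/2 = 2.725×10^5 km.
Transfer time t = π√(a_t³/μ) = 46329 s.
The target's mean motion on its circular orbit is ω₂ = √(μ/r₂³) = 4.3743×10^-5 rad/s.
Angle swept by the target during transfer: ω₂·t = 2.027 rad = 116.1°.
The survey craft traverses 180° on the transfer ellipse, so the target must lead by 180° − 116.1° = 63.9°.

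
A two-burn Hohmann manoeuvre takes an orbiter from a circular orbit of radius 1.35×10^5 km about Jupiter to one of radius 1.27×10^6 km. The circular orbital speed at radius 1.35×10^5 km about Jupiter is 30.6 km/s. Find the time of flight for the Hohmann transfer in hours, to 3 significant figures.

t = 45.7 hours

From the circular-orbit relation v² = μ/r at r = 1.35×10^5 km: μ = v²r = (30.6)² × 1.35×10^5 = 1.26409×10^8 km³/s².
Semi-major axis of the transfer orbit: a_t = (1.350×10^5 + 1.270×10^6)/2 = 7.025×10^5 km.
Transfer time t = π√(a_t³/μ) = π√((7.025×10^5)³ / 1.26409×10^8) = 1.645×10^5 s.
Converting: 1.645×10^5 s ÷ 3600 s/hour = 45.7 hours.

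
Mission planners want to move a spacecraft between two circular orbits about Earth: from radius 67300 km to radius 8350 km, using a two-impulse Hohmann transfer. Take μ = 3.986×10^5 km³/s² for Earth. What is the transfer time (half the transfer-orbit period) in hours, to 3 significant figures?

The Hohmann ellipse has a_t = (r₁ + r₂)/2 = 37825 km.
By Kepler's third law the transfer-orbit period is T = 2π√(a_t³/μ), so t = T/2 = 36610 s.
Converting: 36610 s ÷ 3600 s/hour = 10.2 hours.

t = 10.2 hours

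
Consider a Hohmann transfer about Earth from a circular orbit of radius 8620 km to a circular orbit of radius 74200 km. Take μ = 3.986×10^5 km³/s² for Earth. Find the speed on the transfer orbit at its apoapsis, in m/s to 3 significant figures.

Semi-major axis of the transfer orbit: a_t = (8620 + 74200)/2 = 41410 km.
At apoapsis, r = 74200 km.
From the vis-viva equation, v = √[μ(2/r − 1/a_t)] = 1.057 km/s.

v = 1060 m/s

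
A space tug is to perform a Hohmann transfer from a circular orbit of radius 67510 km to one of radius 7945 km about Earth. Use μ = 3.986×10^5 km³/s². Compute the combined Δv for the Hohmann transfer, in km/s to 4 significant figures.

The Hohmann ellipse has a_t = (r₁ + r₂)/2 = 37727.5 km.
Circular speed at r₁: v₁ = √(μ/r₁) = √(3.986×10^5/67510) = 2.430 km/s.
Transfer-orbit speed at r₁ (vis-viva): v_a = √[μ(2/r₁ − 1/a_t)] = 1.115 km/s.
First burn Δv₁ = |v_a − v₁| = 1.315 km/s.
At r₂, v₂ = √(μ/r₂) = 7.083 km/s.
Transfer-orbit speed at r₂: v_p = √[μ(2/r₂ − 1/a_t)] = 9.475 km/s.
Second burn Δv₂ = |v₂ − v_p| = 2.392 km/s.
Total Δv = Δv₁ + Δv₂ = 3.707 km/s.

Δv = 3.707 km/s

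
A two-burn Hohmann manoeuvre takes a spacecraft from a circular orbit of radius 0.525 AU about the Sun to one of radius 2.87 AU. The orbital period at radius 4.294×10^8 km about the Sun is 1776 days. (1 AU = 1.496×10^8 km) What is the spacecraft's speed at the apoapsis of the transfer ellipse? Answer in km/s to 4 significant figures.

v = 9.779 km/s

From Kepler's third law T² = 4π²r³/μ at r = 4.294×10^8 km, T = 1776 days = 1776 × 86400 s = 1.534464×10^8 s: μ = 4π²r³/T² = 1.32749×10^11 km³/s².
In km: r₁ = 0.525 × 1.496×10^8 = 7.854×10^7 km; r₂ = 2.87 × 1.496×10^8 = 4.29352×10^8 km.
Transfer-ellipse semi-major axis a_t = (r₁ + r₂)/2 = (7.854×10^7 + 4.29352×10^8)/2 = 2.53946×10^8 km.
The apoapsis of the transfer ellipse is at r = 4.29352×10^8 km.
Applying v² = μ(2/r − 1/a_t): v = 9.779 km/s.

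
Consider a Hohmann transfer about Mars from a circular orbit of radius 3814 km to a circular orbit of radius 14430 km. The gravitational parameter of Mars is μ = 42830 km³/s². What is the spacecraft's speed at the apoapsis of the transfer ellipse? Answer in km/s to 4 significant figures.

v = 1.114 km/s

Semi-major axis of the transfer orbit: a_t = (3814 + 14430)/2 = 9122 km.
At apoapsis, r = 14430 km.
Vis-viva: v = √[μ(2/r − 1/a_t)] = √[42830 × (2/14430 − 1/9122)] = 1.114 km/s.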